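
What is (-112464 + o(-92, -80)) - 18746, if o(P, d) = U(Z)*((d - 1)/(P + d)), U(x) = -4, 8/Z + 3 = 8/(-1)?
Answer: -5642111/43 ≈ -1.3121e+5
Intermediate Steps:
Z = -8/11 (Z = 8/(-3 + 8/(-1)) = 8/(-3 + 8*(-1)) = 8/(-3 - 8) = 8/(-11) = 8*(-1/11) = -8/11 ≈ -0.72727)
o(P, d) = -4*(-1 + d)/(P + d) (o(P, d) = -4*(d - 1)/(P + d) = -4*(-1 + d)/(P + d))
(-112464 + o(-92, -80)) - 18746 = (-112464 + 4*(1 - 1*(-80))/(-92 - 80)) - 18746 = (-112464 + 4*(1 + 80)/(-172)) - 18746 = (-112464 + 4*(-1/172)*81) - 18746 = (-112464 - 81/43) - 18746 = -4836033/43 - 18746 = -5642111/43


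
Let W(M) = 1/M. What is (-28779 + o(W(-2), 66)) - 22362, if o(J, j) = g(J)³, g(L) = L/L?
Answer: -51140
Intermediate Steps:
g(L) = 1
o(J, j) = 1 (o(J, j) = 1³ = 1)
(-28779 + o(W(-2), 66)) - 22362 = (-28779 + 1) - 22362 = -28778 - 22362 = -51140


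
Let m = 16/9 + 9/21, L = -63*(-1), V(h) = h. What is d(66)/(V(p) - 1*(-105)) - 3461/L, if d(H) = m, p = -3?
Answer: -352883/6426 ≈ -54.915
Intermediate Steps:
L = 63
m = 139/63 (m = 16*(⅑) + 9*(1/21) = 16/9 + 3/7 = 139/63 ≈ 2.2063)
d(H) = 139/63
d(66)/(V(p) - 1*(-105)) - 3461/L = 139/(63*(-3 - 1*(-105))) - 3461/63 = 139/(63*(-3 + 105)) - 3461*1/63 = (139/63)/102 - 3461/63 = (139/63)*(1/102) - 3461/63 = 139/6426 - 3461/63 = -352883/6426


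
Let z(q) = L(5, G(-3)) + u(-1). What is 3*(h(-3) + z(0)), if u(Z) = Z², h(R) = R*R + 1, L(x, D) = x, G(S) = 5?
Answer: 48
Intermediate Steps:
h(R) = 1 + R² (h(R) = R² + 1 = 1 + R²)
z(q) = 6 (z(q) = 5 + (-1)² = 5 + 1 = 6)
3*(h(-3) + z(0)) = 3*((1 + (-3)²) + 6) = 3*((1 + 9) + 6) = 3*(10 + 6) = 3*16 = 48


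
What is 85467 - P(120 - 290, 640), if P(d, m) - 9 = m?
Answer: 84818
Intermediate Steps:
P(d, m) = 9 + m
85467 - P(120 - 290, 640) = 85467 - (9 + 640) = 85467 - 1*649 = 85467 - 649 = 84818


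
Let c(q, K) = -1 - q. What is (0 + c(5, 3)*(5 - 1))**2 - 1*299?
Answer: 277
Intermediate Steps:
(0 + c(5, 3)*(5 - 1))**2 - 1*299 = (0 + (-1 - 1*5)*(5 - 1))**2 - 1*299 = (0 + (-1 - 5)*4)**2 - 299 = (0 - 6*4)**2 - 299 = (0 - 24)**2 - 299 = (-24)**2 - 299 = 576 - 299 = 277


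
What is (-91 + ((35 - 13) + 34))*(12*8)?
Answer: -3360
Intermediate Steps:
(-91 + ((35 - 13) + 34))*(12*8) = (-91 + (22 + 34))*96 = (-91 + 56)*96 = -35*96 = -3360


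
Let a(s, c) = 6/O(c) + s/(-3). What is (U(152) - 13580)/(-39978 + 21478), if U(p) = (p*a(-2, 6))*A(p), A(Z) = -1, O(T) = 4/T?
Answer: 11287/13875 ≈ 0.81348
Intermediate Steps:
a(s, c) = -s/3 + 3*c/2 (a(s, c) = 6/((4/c)) + s/(-3) = 6*(c/4) + s*(-⅓) = 3*c/2 - s/3 = -s/3 + 3*c/2)
U(p) = -29*p/3 (U(p) = (p*(-⅓*(-2) + (3/2)*6))*(-1) = (p*(⅔ + 9))*(-1) = (p*(29/3))*(-1) = (29*p/3)*(-1) = -29*p/3)
(U(152) - 13580)/(-39978 + 21478) = (-29/3*152 - 13580)/(-39978 + 21478) = (-4408/3 - 13580)/(-18500) = -45148/3*(-1/18500) = 11287/13875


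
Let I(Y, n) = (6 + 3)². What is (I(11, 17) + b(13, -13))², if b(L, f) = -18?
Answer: 3969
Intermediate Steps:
I(Y, n) = 81 (I(Y, n) = 9² = 81)
(I(11, 17) + b(13, -13))² = (81 - 18)² = 63² = 3969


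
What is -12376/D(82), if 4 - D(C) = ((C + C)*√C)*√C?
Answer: 3094/3361 ≈ 0.92056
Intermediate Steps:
D(C) = 4 - 2*C² (D(C) = 4 - (C + C)*√C*√C = 4 - (2*C)*√C*√C = 4 - 2*C^(3/2)*√C = 4 - 2*C²)
-12376/D(82) = -12376/(4 - 2*82²) = -12376/(4 - 2*6724) = -12376/(4 - 13448) = -12376/(-13444) = -12376*(-1/13444) = 3094/3361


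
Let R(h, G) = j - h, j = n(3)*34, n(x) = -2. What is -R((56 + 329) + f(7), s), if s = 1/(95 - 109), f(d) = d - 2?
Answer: 458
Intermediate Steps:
f(d) = -2 + d
j = -68 (j = -2*34 = -68)
s = -1/14 (s = 1/(-14) = -1/14 ≈ -0.071429)
R(h, G) = -68 - h
-R((56 + 329) + f(7), s) = -(-68 - ((56 + 329) + (-2 + 7))) = -(-68 - (385 + 5)) = -(-68 - 1*390) = -(-68 - 390) = -1*(-458) = 458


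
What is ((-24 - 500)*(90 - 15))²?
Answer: 1544490000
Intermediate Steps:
((-24 - 500)*(90 - 15))² = (-524*75)² = (-39300)² = 1544490000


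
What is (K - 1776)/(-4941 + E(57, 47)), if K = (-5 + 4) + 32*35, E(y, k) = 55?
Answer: 657/4886 ≈ 0.13447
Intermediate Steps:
K = 1119 (K = -1 + 1120 = 1119)
(K - 1776)/(-4941 + E(57, 47)) = (1119 - 1776)/(-4941 + 55) = -657/(-4886) = -657*(-1/4886) = 657/4886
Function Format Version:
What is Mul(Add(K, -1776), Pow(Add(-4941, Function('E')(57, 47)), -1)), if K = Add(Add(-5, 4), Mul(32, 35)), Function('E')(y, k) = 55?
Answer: Rational(657, 4886) ≈ 0.13447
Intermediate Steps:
K = 1119 (K = Add(-1, 1120) = 1119)
Mul(Add(K, -1776), Pow(Add(-4941, Function('E')(57, 47)), -1)) = Mul(Add(1119, -1776), Pow(Add(-4941, 55), -1)) = Mul(-657, Pow(-4886, -1)) = Mul(-657, Rational(-1, 4886)) = Rational(657, 4886)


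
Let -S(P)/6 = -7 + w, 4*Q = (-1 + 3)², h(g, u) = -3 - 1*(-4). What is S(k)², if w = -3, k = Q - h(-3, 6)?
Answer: 3600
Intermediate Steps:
h(g, u) = 1 (h(g, u) = -3 + 4 = 1)
Q = 1 (Q = (-1 + 3)²/4 = (¼)*2² = (¼)*4 = 1)
k = 0 (k = 1 - 1*1 = 1 - 1 = 0)
S(P) = 60 (S(P) = -6*(-7 - 3) = -6*(-10) = 60)
S(k)² = 60² = 3600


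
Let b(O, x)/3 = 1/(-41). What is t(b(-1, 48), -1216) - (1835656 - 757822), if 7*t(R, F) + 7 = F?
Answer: -7546061/7 ≈ -1.0780e+6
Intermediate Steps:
b(O, x) = -3/41 (b(O, x) = 3/(-41) = 3*(-1/41) = -3/41)
t(R, F) = -1 + F/7
t(b(-1, 48), -1216) - (1835656 - 757822) = (-1 + (1/7)*(-1216)) - (1835656 - 757822) = (-1 - 1216/7) - 1*1077834 = -1223/7 - 1077834 = -7546061/7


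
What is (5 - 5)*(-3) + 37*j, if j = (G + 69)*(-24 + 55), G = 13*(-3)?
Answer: 34410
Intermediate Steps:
G = -39
j = 930 (j = (-39 + 69)*(-24 + 55) = 30*31 = 930)
(5 - 5)*(-3) + 37*j = (5 - 5)*(-3) + 37*930 = 0*(-3) + 34410 = 0 + 34410 = 34410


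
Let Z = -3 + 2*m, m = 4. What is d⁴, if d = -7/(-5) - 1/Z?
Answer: 1296/625 ≈ 2.0736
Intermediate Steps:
Z = 5 (Z = -3 + 2*4 = -3 + 8 = 5)
d = 6/5 (d = -7/(-5) - 1/5 = -7*(-⅕) - 1*⅕ = 7/5 - ⅕ = 6/5 ≈ 1.2000)
d⁴ = (6/5)⁴ = 1296/625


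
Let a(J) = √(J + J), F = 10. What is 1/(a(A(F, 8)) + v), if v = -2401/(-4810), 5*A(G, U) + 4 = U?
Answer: -11548810/31252959 + 9254440*√10/31252959 ≈ 0.56687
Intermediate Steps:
A(G, U) = -⅘ + U/5
v = 2401/4810 (v = -2401*(-1/4810) = 2401/4810 ≈ 0.49917)
a(J) = √2*√J (a(J) = √(2*J) = √2*√J)
1/(a(A(F, 8)) + v) = 1/(√2*√(-⅘ + (⅕)*8) + 2401/4810) = 1/(√2*√(-⅘ + 8/5) + 2401/4810) = 1/(√2*√(⅘) + 2401/4810) = 1/(√2*(2*√5/5) + 2401/4810) = 1/(2*√10/5 + 2401/4810) = 1/(2401/4810 + 2*√10/5)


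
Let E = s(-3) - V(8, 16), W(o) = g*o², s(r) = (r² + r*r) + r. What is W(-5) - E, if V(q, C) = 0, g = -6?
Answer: -165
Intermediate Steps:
s(r) = r + 2*r² (s(r) = (r² + r²) + r = 2*r² + r = r + 2*r²)
W(o) = -6*o²
E = 15 (E = -3*(1 + 2*(-3)) - 1*0 = -3*(1 - 6) + 0 = -3*(-5) + 0 = 15 + 0 = 15)
W(-5) - E = -6*(-5)² - 1*15 = -6*25 - 15 = -150 - 15 = -165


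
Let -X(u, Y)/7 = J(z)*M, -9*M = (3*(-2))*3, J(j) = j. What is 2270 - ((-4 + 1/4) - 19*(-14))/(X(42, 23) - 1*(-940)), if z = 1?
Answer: 8407031/3704 ≈ 2269.7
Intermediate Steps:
M = 2 (M = -3*(-2)*3/9 = -(-2)*3/3 = -1/9*(-18) = 2)
X(u, Y) = -14 (X(u, Y) = -7*2 = -14)
2270 - ((-4 + 1/4) - 19*(-14))/(X(42, 23) - 1*(-940)) = 2270 - ((-4 + 1/4) - 19*(-14))/(-14 - 1*(-940)) = 2270 - ((-4 + 1/4) + 266)/(-14 + 940) = 2270 - (-15/4 + 266)/926 = 2270 - 1049/(4*926) = 2270 - 1*1049/3704 = 2270 - 1049/3704 = 8407031/3704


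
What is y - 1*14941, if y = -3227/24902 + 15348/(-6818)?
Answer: -1268557304629/84890918 ≈ -14943.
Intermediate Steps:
y = -202098791/84890918 (y = -3227*1/24902 + 15348*(-1/6818) = -3227/24902 - 7674/3409 = -202098791/84890918 ≈ -2.3807)
y - 1*14941 = -202098791/84890918 - 1*14941 = -202098791/84890918 - 14941 = -1268557304629/84890918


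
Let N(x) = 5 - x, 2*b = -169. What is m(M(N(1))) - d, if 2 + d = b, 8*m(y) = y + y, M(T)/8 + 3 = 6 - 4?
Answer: 169/2 ≈ 84.500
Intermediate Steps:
b = -169/2 (b = (1/2)*(-169) = -169/2 ≈ -84.500)
M(T) = -8 (M(T) = -24 + 8*(6 - 4) = -24 + 8*2 = -24 + 16 = -8)
m(y) = y/4 (m(y) = (y + y)/8 = (2*y)/8 = y/4)
d = -173/2 (d = -2 - 169/2 = -173/2 ≈ -86.500)
m(M(N(1))) - d = (1/4)*(-8) - 1*(-173/2) = -2 + 173/2 = 169/2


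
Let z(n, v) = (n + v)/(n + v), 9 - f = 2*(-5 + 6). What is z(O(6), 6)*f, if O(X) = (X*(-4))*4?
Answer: 7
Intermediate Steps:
O(X) = -16*X (O(X) = -4*X*4 = -16*X)
f = 7 (f = 9 - 2*(-5 + 6) = 9 - 2 = 7)
z(n, v) = 1
z(O(6), 6)*f = 1*7 = 7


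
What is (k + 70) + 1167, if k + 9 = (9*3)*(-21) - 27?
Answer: 634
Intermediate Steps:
k = -603 (k = -9 + ((9*3)*(-21) - 27) = -9 + (27*(-21) - 27) = -9 + (-567 - 27) = -9 - 594 = -603)
(k + 70) + 1167 = (-603 + 70) + 1167 = -533 + 1167 = 634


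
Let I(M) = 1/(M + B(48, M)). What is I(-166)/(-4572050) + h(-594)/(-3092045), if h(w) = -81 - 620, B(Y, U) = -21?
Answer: 641004717/2827396868450 ≈ 0.00022671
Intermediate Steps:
h(w) = -701
I(M) = 1/(-21 + M) (I(M) = 1/(M - 21) = 1/(-21 + M))
I(-166)/(-4572050) + h(-594)/(-3092045) = 1/(-21 - 166*(-4572050)) - 701/(-3092045) = -1/4572050/(-187) - 701*(-1/3092045) = -1/187*(-1/4572050) + 701/3092045 = 1/854973350 + 701/3092045 = 641004717/2827396868450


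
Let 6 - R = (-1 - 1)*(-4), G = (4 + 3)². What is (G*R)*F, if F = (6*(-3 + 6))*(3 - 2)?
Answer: -1764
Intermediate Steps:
G = 49 (G = 7² = 49)
F = 18 (F = (6*3)*1 = 18*1 = 18)
R = -2 (R = 6 - (-1 - 1)*(-4) = 6 - (-2)*(-4) = 6 - 1*8 = 6 - 8 = -2)
(G*R)*F = (49*(-2))*18 = -98*18 = -1764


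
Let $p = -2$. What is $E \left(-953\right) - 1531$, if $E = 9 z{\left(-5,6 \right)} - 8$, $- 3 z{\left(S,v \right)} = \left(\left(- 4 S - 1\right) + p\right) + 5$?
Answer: $68991$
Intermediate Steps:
$z{\left(S,v \right)} = - \frac{2}{3} + \frac{4 S}{3}$ ($z{\left(S,v \right)} = - \frac{\left(\left(- 4 S - 1\right) - 2\right) + 5}{3} = - \frac{\left(\left(-1 - 4 S\right) - 2\right) + 5}{3} = - \frac{\left(-3 - 4 S\right) + 5}{3} = - \frac{2 - 4 S}{3} = - \frac{2}{3} + \frac{4 S}{3}$)
$E = -74$ ($E = 9 \left(- \frac{2}{3} + \frac{4}{3} \left(-5\right)\right) - 8 = 9 \left(- \frac{2}{3} - \frac{20}{3}\right) - 8 = 9 \left(- \frac{22}{3}\right) - 8 = -66 - 8 = -74$)
$E \left(-953\right) - 1531 = \left(-74\right) \left(-953\right) - 1531 = 70522 - 1531 = 68991$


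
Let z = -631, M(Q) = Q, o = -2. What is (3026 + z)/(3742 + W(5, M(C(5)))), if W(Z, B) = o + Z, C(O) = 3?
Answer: 479/749 ≈ 0.63952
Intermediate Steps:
W(Z, B) = -2 + Z
(3026 + z)/(3742 + W(5, M(C(5)))) = (3026 - 631)/(3742 + (-2 + 5)) = 2395/(3742 + 3) = 2395/3745 = 2395*(1/3745) = 479/749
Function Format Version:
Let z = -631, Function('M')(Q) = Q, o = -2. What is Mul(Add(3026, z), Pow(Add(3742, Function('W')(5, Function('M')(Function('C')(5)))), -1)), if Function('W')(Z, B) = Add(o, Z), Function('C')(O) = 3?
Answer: Rational(479, 749) ≈ 0.63952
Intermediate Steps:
Function('W')(Z, B) = Add(-2, Z)
Mul(Add(3026, z), Pow(Add(3742, Function('W')(5, Function('M')(Function('C')(5)))), -1)) = Mul(Add(3026, -631), Pow(Add(3742, Add(-2, 5)), -1)) = Mul(2395, Pow(Add(3742, 3), -1)) = Mul(2395, Pow(3745, -1)) = Mul(2395, Rational(1, 3745)) = Rational(479, 749)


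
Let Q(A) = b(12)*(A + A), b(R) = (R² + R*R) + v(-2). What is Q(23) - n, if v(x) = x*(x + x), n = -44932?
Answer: 58548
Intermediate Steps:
v(x) = 2*x² (v(x) = x*(2*x) = 2*x²)
b(R) = 8 + 2*R² (b(R) = (R² + R*R) + 2*(-2)² = (R² + R²) + 2*4 = 2*R² + 8 = 8 + 2*R²)
Q(A) = 592*A (Q(A) = (8 + 2*12²)*(A + A) = (8 + 2*144)*(2*A) = (8 + 288)*(2*A) = 296*(2*A) = 592*A)
Q(23) - n = 592*23 - 1*(-44932) = 13616 + 44932 = 58548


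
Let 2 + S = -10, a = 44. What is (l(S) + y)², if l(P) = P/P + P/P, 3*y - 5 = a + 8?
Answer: 441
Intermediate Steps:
y = 19 (y = 5/3 + (44 + 8)/3 = 5/3 + (⅓)*52 = 5/3 + 52/3 = 19)
S = -12 (S = -2 - 10 = -12)
l(P) = 2 (l(P) = 1 + 1 = 2)
(l(S) + y)² = (2 + 19)² = 21² = 441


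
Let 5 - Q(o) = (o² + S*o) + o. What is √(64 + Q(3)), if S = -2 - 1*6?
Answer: 9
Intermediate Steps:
S = -8 (S = -2 - 6 = -8)
Q(o) = 5 - o² + 7*o (Q(o) = 5 - ((o² - 8*o) + o) = 5 - (o² - 7*o) = 5 + (-o² + 7*o) = 5 - o² + 7*o)
√(64 + Q(3)) = √(64 + (5 - 1*3² + 7*3)) = √(64 + (5 - 1*9 + 21)) = √(64 + (5 - 9 + 21)) = √(64 + 17) = √81 = 9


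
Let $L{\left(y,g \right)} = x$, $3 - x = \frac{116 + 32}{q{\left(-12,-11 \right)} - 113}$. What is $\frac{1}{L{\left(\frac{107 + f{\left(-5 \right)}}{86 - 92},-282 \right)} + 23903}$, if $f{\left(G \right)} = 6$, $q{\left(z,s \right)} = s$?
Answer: $\frac{31}{741123} \approx 4.1828 \cdot 10^{-5}$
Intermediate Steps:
$x = \frac{130}{31}$ ($x = 3 - \frac{116 + 32}{-11 - 113} = 3 - \frac{148}{-124} = 3 - 148 \left(- \frac{1}{124}\right) = 3 - - \frac{37}{31} = 3 + \frac{37}{31} = \frac{130}{31} \approx 4.1936$)
$L{\left(y,g \right)} = \frac{130}{31}$
$\frac{1}{L{\left(\frac{107 + f{\left(-5 \right)}}{86 - 92},-282 \right)} + 23903} = \frac{1}{\frac{130}{31} + 23903} = \frac{1}{\frac{741123}{31}} = \frac{31}{741123}$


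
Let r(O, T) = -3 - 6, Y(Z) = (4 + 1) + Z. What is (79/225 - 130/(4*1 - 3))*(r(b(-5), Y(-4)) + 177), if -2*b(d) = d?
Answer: -1633576/75 ≈ -21781.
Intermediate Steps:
Y(Z) = 5 + Z
b(d) = -d/2
r(O, T) = -9
(79/225 - 130/(4*1 - 3))*(r(b(-5), Y(-4)) + 177) = (79/225 - 130/(4*1 - 3))*(-9 + 177) = (79*(1/225) - 130/(4 - 3))*168 = (79/225 - 130/1)*168 = (79/225 - 130*1)*168 = (79/225 - 130)*168 = -29171/225*168 = -1633576/75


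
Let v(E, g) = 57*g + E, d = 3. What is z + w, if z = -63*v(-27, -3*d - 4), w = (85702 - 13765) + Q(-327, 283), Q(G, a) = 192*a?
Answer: 174657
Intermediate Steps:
w = 126273 (w = (85702 - 13765) + 192*283 = 71937 + 54336 = 126273)
v(E, g) = E + 57*g
z = 48384 (z = -63*(-27 + 57*(-3*3 - 4)) = -63*(-27 + 57*(-9 - 4)) = -63*(-27 + 57*(-13)) = -63*(-27 - 741) = -63*(-768) = 48384)
z + w = 48384 + 126273 = 174657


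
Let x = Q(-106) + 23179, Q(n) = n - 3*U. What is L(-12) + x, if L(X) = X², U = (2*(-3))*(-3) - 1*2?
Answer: 23169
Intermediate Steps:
U = 16 (U = -6*(-3) - 2 = 18 - 2 = 16)
Q(n) = -48 + n (Q(n) = n - 3*16 = n - 48 = -48 + n)
x = 23025 (x = (-48 - 106) + 23179 = -154 + 23179 = 23025)
L(-12) + x = (-12)² + 23025 = 144 + 23025 = 23169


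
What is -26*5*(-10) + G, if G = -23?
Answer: 1277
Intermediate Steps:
-26*5*(-10) + G = -26*5*(-10) - 23 = -130*(-10) - 23 = 1300 - 23 = 1277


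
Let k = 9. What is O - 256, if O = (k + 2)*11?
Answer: -135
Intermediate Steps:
O = 121 (O = (9 + 2)*11 = 11*11 = 121)
O - 256 = 121 - 256 = -135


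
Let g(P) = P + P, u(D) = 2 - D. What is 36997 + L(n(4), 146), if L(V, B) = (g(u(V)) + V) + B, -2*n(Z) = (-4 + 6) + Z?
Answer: 37150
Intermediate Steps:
g(P) = 2*P
n(Z) = -1 - Z/2 (n(Z) = -((-4 + 6) + Z)/2 = -(2 + Z)/2 = -1 - Z/2)
L(V, B) = 4 + B - V (L(V, B) = (2*(2 - V) + V) + B = ((4 - 2*V) + V) + B = (4 - V) + B = 4 + B - V)
36997 + L(n(4), 146) = 36997 + (4 + 146 - (-1 - 1/2*4)) = 36997 + (4 + 146 - (-1 - 2)) = 36997 + (4 + 146 - 1*(-3)) = 36997 + (4 + 146 + 3) = 36997 + 153 = 37150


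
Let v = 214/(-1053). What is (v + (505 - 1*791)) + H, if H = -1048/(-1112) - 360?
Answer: -94444885/146367 ≈ -645.26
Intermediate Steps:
v = -214/1053 (v = 214*(-1/1053) = -214/1053 ≈ -0.20323)
H = -49909/139 (H = -1048*(-1/1112) - 360 = 131/139 - 360 = -49909/139 ≈ -359.06)
(v + (505 - 1*791)) + H = (-214/1053 + (505 - 1*791)) - 49909/139 = (-214/1053 + (505 - 791)) - 49909/139 = (-214/1053 - 286) - 49909/139 = -301372/1053 - 49909/139 = -94444885/146367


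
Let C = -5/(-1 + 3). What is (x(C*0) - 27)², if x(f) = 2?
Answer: 625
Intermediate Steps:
C = -5/2 ≈ -2.5000
(x(C*0) - 27)² = (2 - 27)² = (-25)² = 625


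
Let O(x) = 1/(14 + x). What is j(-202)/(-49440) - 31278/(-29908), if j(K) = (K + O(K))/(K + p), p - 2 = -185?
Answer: 9327180105457/8918733084800 ≈ 1.0458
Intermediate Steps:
p = -183 (p = 2 - 185 = -183)
j(K) = (K + 1/(14 + K))/(-183 + K) (j(K) = (K + 1/(14 + K))/(K - 183) = (K + 1/(14 + K))/(-183 + K))
j(-202)/(-49440) - 31278/(-29908) = ((1 - 202*(14 - 202))/((-183 - 202)*(14 - 202)))/(-49440) - 31278/(-29908) = ((1 - 202*(-188))/(-385*(-188)))*(-1/49440) - 31278*(-1/29908) = -1/385*(-1/188)*(1 + 37976)*(-1/49440) + 15639/14954 = -1/385*(-1/188)*37977*(-1/49440) + 15639/14954 = (37977/72380)*(-1/49440) + 15639/14954 = -12659/1192822400 + 15639/14954 = 9327180105457/8918733084800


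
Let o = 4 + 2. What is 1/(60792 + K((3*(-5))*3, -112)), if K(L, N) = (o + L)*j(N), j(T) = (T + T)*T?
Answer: -1/917640 ≈ -1.0898e-6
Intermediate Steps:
j(T) = 2*T**2 (j(T) = (2*T)*T = 2*T**2)
o = 6
K(L, N) = 2*N**2*(6 + L) (K(L, N) = (6 + L)*(2*N**2) = 2*N**2*(6 + L))
1/(60792 + K((3*(-5))*3, -112)) = 1/(60792 + 2*(-112)**2*(6 + (3*(-5))*3)) = 1/(60792 + 2*12544*(6 - 15*3)) = 1/(60792 + 2*12544*(6 - 45)) = 1/(60792 + 2*12544*(-39)) = 1/(60792 - 978432) = 1/(-917640) = -1/917640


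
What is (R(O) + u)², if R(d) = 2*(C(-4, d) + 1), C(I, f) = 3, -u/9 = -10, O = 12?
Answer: 9604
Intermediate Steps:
u = 90 (u = -9*(-10) = 90)
R(d) = 8 (R(d) = 2*(3 + 1) = 2*4 = 8)
(R(O) + u)² = (8 + 90)² = 98² = 9604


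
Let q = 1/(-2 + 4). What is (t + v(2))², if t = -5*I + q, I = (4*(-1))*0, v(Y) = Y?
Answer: 25/4 ≈ 6.2500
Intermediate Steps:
q = ½ (q = 1/2 = ½ ≈ 0.50000)
I = 0 (I = -4*0 = 0)
t = ½ (t = -5*0 + ½ = 0 + ½ = ½ ≈ 0.50000)
(t + v(2))² = (½ + 2)² = (5/2)² = 25/4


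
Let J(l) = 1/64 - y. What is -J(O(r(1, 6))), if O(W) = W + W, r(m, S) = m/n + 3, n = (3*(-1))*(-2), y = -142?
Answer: -9089/64 ≈ -142.02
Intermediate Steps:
n = 6 (n = -3*(-2) = 6)
r(m, S) = 3 + m/6 (r(m, S) = m/6 + 3 = 3 + m/6)
O(W) = 2*W
J(l) = 9089/64 (J(l) = 1/64 - 1*(-142) = 1/64 + 142 = 9089/64)
-J(O(r(1, 6))) = -1*9089/64 = -9089/64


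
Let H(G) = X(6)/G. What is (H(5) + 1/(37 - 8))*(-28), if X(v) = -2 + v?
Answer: -3388/145 ≈ -23.366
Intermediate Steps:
H(G) = 4/G (H(G) = (-2 + 6)/G = 4/G)
(H(5) + 1/(37 - 8))*(-28) = (4/5 + 1/(37 - 8))*(-28) = (4*(⅕) + 1/29)*(-28) = (⅘ + 1/29)*(-28) = (121/145)*(-28) = -3388/145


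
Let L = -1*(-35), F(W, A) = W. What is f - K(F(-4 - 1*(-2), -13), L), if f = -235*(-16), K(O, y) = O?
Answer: 3762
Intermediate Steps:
L = 35
f = 3760
f - K(F(-4 - 1*(-2), -13), L) = 3760 - (-4 - 1*(-2)) = 3760 - (-4 + 2) = 3760 - 1*(-2) = 3760 + 2 = 3762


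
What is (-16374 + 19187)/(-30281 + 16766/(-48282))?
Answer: -67908633/731022004 ≈ -0.092896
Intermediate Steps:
(-16374 + 19187)/(-30281 + 16766/(-48282)) = 2813/(-30281 + 16766*(-1/48282)) = 2813/(-30281 - 8383/24141) = 2813/(-731022004/24141) = 2813*(-24141/731022004) = -67908633/731022004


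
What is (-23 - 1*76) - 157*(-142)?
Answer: 22195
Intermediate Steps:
(-23 - 1*76) - 157*(-142) = (-23 - 76) + 22294 = -99 + 22294 = 22195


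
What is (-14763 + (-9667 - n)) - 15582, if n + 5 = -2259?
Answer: -37748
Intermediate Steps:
n = -2264 (n = -5 - 2259 = -2264)
(-14763 + (-9667 - n)) - 15582 = (-14763 + (-9667 - 1*(-2264))) - 15582 = (-14763 + (-9667 + 2264)) - 15582 = (-14763 - 7403) - 15582 = -22166 - 15582 = -37748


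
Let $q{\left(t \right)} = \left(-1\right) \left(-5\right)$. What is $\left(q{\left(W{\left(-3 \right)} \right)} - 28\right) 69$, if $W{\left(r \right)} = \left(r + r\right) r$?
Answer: $-1587$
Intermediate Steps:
$W{\left(r \right)} = 2 r^{2}$ ($W{\left(r \right)} = 2 r r = 2 r^{2}$)
$q{\left(t \right)} = 5$
$\left(q{\left(W{\left(-3 \right)} \right)} - 28\right) 69 = \left(5 - 28\right) 69 = \left(-23\right) 69 = -1587$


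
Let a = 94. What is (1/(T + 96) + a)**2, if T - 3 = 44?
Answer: 180714249/20449 ≈ 8837.3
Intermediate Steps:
T = 47 (T = 3 + 44 = 47)
(1/(T + 96) + a)**2 = (1/(47 + 96) + 94)**2 = (1/143 + 94)**2 = (13443/143)**2 = 180714249/20449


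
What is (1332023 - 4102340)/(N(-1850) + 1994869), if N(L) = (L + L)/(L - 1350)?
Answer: -29550048/21278615 ≈ -1.3887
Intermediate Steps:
N(L) = 2*L/(-1350 + L) (N(L) = (2*L)/(-1350 + L) = 2*L/(-1350 + L))
(1332023 - 4102340)/(N(-1850) + 1994869) = (1332023 - 4102340)/(2*(-1850)/(-1350 - 1850) + 1994869) = -2770317/(2*(-1850)/(-3200) + 1994869) = -2770317/(2*(-1850)*(-1/3200) + 1994869) = -2770317/(37/32 + 1994869) = -2770317/63835845/32 = -2770317*32/63835845 = -29550048/21278615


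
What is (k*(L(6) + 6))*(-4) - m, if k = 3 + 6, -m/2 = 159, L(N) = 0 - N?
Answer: 318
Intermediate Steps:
L(N) = -N
m = -318 (m = -2*159 = -318)
k = 9
(k*(L(6) + 6))*(-4) - m = (9*(-1*6 + 6))*(-4) - 1*(-318) = (9*(-6 + 6))*(-4) + 318 = (9*0)*(-4) + 318 = 0*(-4) + 318 = 0 + 318 = 318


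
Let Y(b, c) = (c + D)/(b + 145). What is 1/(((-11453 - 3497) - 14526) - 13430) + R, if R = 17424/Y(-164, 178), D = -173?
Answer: -14204288741/214530 ≈ -66211.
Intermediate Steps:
Y(b, c) = (-173 + c)/(145 + b) (Y(b, c) = (c - 173)/(b + 145) = (-173 + c)/(145 + b))
R = -331056/5 (R = 17424/(((-173 + 178)/(145 - 164))) = 17424/((5/(-19))) = 17424/((-1/19*5)) = 17424/(-5/19) = 17424*(-19/5) = -331056/5 ≈ -66211.)
1/(((-11453 - 3497) - 14526) - 13430) + R = 1/(((-11453 - 3497) - 14526) - 13430) - 331056/5 = 1/((-14950 - 14526) - 13430) - 331056/5 = 1/(-29476 - 13430) - 331056/5 = 1/(-42906) - 331056/5 = -1/42906 - 331056/5 = -14204288741/214530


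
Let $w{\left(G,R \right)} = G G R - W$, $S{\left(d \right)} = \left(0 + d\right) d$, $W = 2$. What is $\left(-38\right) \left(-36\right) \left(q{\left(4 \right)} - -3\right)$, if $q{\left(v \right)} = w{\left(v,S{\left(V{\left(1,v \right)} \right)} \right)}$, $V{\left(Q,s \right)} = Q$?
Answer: $23256$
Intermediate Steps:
$S{\left(d \right)} = d^{2}$ ($S{\left(d \right)} = d d = d^{2}$)
$w{\left(G,R \right)} = -2 + R G^{2}$ ($w{\left(G,R \right)} = G G R - 2 = G^{2} R - 2 = R G^{2} - 2 = -2 + R G^{2}$)
$q{\left(v \right)} = -2 + v^{2}$ ($q{\left(v \right)} = -2 + 1^{2} v^{2} = -2 + 1 v^{2} = -2 + v^{2}$)
$\left(-38\right) \left(-36\right) \left(q{\left(4 \right)} - -3\right) = \left(-38\right) \left(-36\right) \left(\left(-2 + 4^{2}\right) - -3\right) = 1368 \left(\left(-2 + 16\right) + 3\right) = 1368 \left(14 + 3\right) = 1368 \cdot 17 = 23256$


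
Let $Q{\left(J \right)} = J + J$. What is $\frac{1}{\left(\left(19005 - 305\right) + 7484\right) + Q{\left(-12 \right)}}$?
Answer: $\frac{1}{26160} \approx 3.8226 \cdot 10^{-5}$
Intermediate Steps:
$Q{\left(J \right)} = 2 J$
$\frac{1}{\left(\left(19005 - 305\right) + 7484\right) + Q{\left(-12 \right)}} = \frac{1}{\left(\left(19005 - 305\right) + 7484\right) + 2 \left(-12\right)} = \frac{1}{\left(18700 + 7484\right) - 24} = \frac{1}{26184 - 24} = \frac{1}{26160}$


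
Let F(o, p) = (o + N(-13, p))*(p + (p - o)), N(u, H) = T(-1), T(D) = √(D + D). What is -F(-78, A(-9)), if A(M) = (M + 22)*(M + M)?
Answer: -30420 + 390*I*√2 ≈ -30420.0 + 551.54*I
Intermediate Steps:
T(D) = √2*√D (T(D) = √(2*D) = √2*√D)
N(u, H) = I*√2 (N(u, H) = √2*√(-1) = √2*I = I*√2)
A(M) = 2*M*(22 + M) (A(M) = (22 + M)*(2*M) = 2*M*(22 + M))
F(o, p) = (o + I*√2)*(-o + 2*p) (F(o, p) = (o + I*√2)*(p + (p - o)) = (o + I*√2)*(-o + 2*p))
-F(-78, A(-9)) = -(-1*(-78)² + 2*(-78)*(2*(-9)*(22 - 9)) - 1*I*(-78)*√2 + 2*I*(2*(-9)*(22 - 9))*√2) = -(-1*6084 + 2*(-78)*(2*(-9)*13) + 78*I*√2 + 2*I*(2*(-9)*13)*√2) = -(-6084 + 2*(-78)*(-234) + 78*I*√2 + 2*I*(-234)*√2) = -(-6084 + 36504 + 78*I*√2 - 468*I*√2) = -(30420 - 390*I*√2) = -30420 + 390*I*√2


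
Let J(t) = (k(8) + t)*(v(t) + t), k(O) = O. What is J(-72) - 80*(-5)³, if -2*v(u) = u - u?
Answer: 14608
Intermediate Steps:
v(u) = 0 (v(u) = -(u - u)/2 = -½*0 = 0)
J(t) = t*(8 + t) (J(t) = (8 + t)*(0 + t) = (8 + t)*t = t*(8 + t))
J(-72) - 80*(-5)³ = -72*(8 - 72) - 80*(-5)³ = -72*(-64) - 80*(-125) = 4608 - 1*(-10000) = 4608 + 10000 = 14608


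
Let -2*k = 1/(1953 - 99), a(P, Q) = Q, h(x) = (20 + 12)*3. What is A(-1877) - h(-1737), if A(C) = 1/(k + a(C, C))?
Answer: -668155740/6959917 ≈ -96.000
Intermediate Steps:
h(x) = 96 (h(x) = 32*3 = 96)
k = -1/3708 (k = -1/(2*(1953 - 99)) = -½/1854 = -½*1/1854 = -1/3708 ≈ -0.00026969)
A(C) = 1/(-1/3708 + C)
A(-1877) - h(-1737) = 3708/(-1 + 3708*(-1877)) - 1*96 = 3708/(-1 - 6959916) - 96 = 3708/(-6959917) - 96 = 3708*(-1/6959917) - 96 = -3708/6959917 - 96 = -668155740/6959917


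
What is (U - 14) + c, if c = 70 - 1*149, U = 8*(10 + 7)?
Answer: 43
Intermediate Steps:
U = 136 (U = 8*17 = 136)
c = -79 (c = 70 - 149 = -79)
(U - 14) + c = (136 - 14) - 79 = 122 - 79 = 43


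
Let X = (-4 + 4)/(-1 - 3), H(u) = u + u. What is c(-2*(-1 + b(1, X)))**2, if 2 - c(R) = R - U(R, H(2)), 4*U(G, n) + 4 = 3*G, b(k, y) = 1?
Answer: 1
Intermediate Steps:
H(u) = 2*u
X = 0 (X = 0/(-4) = 0*(-1/4) = 0)
U(G, n) = -1 + 3*G/4 (U(G, n) = -1 + (3*G)/4 = -1 + 3*G/4)
c(R) = 1 - R/4 (c(R) = 2 - (R - (-1 + 3*R/4)) = 2 - (R + (1 - 3*R/4)) = 2 - (1 + R/4) = 2 + (-1 - R/4) = 1 - R/4)
c(-2*(-1 + b(1, X)))**2 = (1 - (-1)*(-1 + 1)/2)**2 = (1 - (-1)*0/2)**2 = (1 - 1/4*0)**2 = (1 + 0)**2 = 1**2 = 1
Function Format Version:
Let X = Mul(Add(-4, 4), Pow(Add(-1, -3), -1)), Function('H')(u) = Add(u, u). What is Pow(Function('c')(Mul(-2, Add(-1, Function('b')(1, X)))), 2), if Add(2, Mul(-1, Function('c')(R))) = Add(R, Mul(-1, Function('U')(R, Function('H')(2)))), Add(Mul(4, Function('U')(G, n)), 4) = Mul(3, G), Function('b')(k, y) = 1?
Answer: 1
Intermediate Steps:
Function('H')(u) = Mul(2, u)
X = 0 (X = Mul(0, Pow(-4, -1)) = Mul(0, Rational(-1, 4)) = 0)
Function('U')(G, n) = Add(-1, Mul(Rational(3, 4), G)) (Function('U')(G, n) = Add(-1, Mul(Rational(1, 4), Mul(3, G))) = Add(-1, Mul(Rational(3, 4), G)))
Function('c')(R) = Add(1, Mul(Rational(-1, 4), R)) (Function('c')(R) = Add(2, Mul(-1, Add(R, Mul(-1, Add(-1, Mul(Rational(3, 4), R)))))) = Add(2, Mul(-1, Add(R, Add(1, Mul(Rational(-3, 4), R))))) = Add(2, Mul(-1, Add(1, Mul(Rational(1, 4), R)))) = Add(2, Add(-1, Mul(Rational(-1, 4), R))) = Add(1, Mul(Rational(-1, 4), R)))
Pow(Function('c')(Mul(-2, Add(-1, Function('b')(1, X)))), 2) = Pow(Add(1, Mul(Rational(-1, 4), Mul(-2, Add(-1, 1)))), 2) = Pow(Add(1, Mul(Rational(-1, 4), Mul(-2, 0))), 2) = Pow(Add(1, Mul(Rational(-1, 4), 0)), 2) = Pow(Add(1, 0), 2) = Pow(1, 2) = 1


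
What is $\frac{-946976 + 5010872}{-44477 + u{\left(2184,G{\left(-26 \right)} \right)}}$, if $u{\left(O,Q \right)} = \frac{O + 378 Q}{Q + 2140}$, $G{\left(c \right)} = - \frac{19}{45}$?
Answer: $- \frac{391275970776}{4282198939} \approx -91.373$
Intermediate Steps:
$G{\left(c \right)} = - \frac{19}{45}$ ($G{\left(c \right)} = \left(-19\right) \frac{1}{45} = - \frac{19}{45}$)
$u{\left(O,Q \right)} = \frac{O + 378 Q}{2140 + Q}$
$\frac{-946976 + 5010872}{-44477 + u{\left(2184,G{\left(-26 \right)} \right)}} = \frac{-946976 + 5010872}{-44477 + \frac{2184 + 378 \left(- \frac{19}{45}\right)}{2140 - \frac{19}{45}}} = \frac{4063896}{-44477 + \frac{2184 - \frac{798}{5}}{\frac{96281}{45}}} = \frac{4063896}{-44477 + \frac{45}{96281} \cdot \frac{10122}{5}} = \frac{4063896}{-44477 + \frac{91098}{96281}} = \frac{4063896}{- \frac{4282198939}{96281}} = 4063896 \left(- \frac{96281}{4282198939}\right) = - \frac{391275970776}{4282198939}$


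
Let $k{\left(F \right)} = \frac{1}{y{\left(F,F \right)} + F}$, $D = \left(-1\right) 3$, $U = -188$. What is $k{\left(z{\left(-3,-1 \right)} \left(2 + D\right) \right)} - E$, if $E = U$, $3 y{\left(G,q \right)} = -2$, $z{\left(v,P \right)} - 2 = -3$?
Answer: $191$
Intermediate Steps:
$z{\left(v,P \right)} = -1$ ($z{\left(v,P \right)} = 2 - 3 = -1$)
$y{\left(G,q \right)} = - \frac{2}{3}$ ($y{\left(G,q \right)} = \frac{1}{3} \left(-2\right) = - \frac{2}{3}$)
$E = -188$
$D = -3$
$k{\left(F \right)} = \frac{1}{- \frac{2}{3} + F}$
$k{\left(z{\left(-3,-1 \right)} \left(2 + D\right) \right)} - E = \frac{3}{-2 + 3 \left(- (2 - 3)\right)} - -188 = \frac{3}{-2 + 3 \left(\left(-1\right) \left(-1\right)\right)} + 188 = \frac{3}{-2 + 3 \cdot 1} + 188 = \frac{3}{-2 + 3} + 188 = \frac{3}{1} + 188 = 3 \cdot 1 + 188 = 3 + 188 = 191$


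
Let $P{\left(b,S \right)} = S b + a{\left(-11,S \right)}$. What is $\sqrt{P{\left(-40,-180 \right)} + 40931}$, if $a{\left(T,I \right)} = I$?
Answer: $\sqrt{47951} \approx 218.98$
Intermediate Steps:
$P{\left(b,S \right)} = S + S b$ ($P{\left(b,S \right)} = S b + S = S + S b$)
$\sqrt{P{\left(-40,-180 \right)} + 40931} = \sqrt{- 180 \left(1 - 40\right) + 40931} = \sqrt{\left(-180\right) \left(-39\right) + 40931} = \sqrt{7020 + 40931} = \sqrt{47951}$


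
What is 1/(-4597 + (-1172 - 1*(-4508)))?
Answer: -1/1261 ≈ -0.00079302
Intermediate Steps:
1/(-4597 + (-1172 - 1*(-4508))) = 1/(-4597 + (-1172 + 4508)) = 1/(-4597 + 3336) = 1/(-1261) = -1/1261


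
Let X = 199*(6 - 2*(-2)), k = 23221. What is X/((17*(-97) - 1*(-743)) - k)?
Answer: -1990/24127 ≈ -0.082480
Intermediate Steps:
X = 1990 (X = 199*(6 + 4) = 199*10 = 1990)
X/((17*(-97) - 1*(-743)) - k) = 1990/((17*(-97) - 1*(-743)) - 1*23221) = 1990/((-1649 + 743) - 23221) = 1990/(-906 - 23221) = 1990/(-24127) = 1990*(-1/24127) = -1990/24127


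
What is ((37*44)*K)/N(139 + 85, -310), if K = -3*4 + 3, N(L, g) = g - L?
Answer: 2442/89 ≈ 27.438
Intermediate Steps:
K = -9 (K = -12 + 3 = -9)
((37*44)*K)/N(139 + 85, -310) = ((37*44)*(-9))/(-310 - (139 + 85)) = (1628*(-9))/(-310 - 1*224) = -14652/(-310 - 224) = -14652/(-534) = -14652*(-1/534) = 2442/89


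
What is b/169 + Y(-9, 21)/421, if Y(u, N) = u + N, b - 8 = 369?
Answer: 12365/5473 ≈ 2.2593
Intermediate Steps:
b = 377 (b = 8 + 369 = 377)
Y(u, N) = N + u
b/169 + Y(-9, 21)/421 = 377/169 + (21 - 9)/421 = 377*(1/169) + 12*(1/421) = 29/13 + 12/421 = 12365/5473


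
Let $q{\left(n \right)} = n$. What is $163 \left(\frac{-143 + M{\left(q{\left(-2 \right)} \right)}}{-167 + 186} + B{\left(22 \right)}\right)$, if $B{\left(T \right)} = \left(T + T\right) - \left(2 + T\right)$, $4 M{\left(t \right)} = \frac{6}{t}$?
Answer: $\frac{154035}{76} \approx 2026.8$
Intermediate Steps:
$M{\left(t \right)} = \frac{3}{2 t}$ ($M{\left(t \right)} = \frac{6 \frac{1}{t}}{4} = \frac{3}{2 t}$)
$B{\left(T \right)} = -2 + T$ ($B{\left(T \right)} = 2 T - \left(2 + T\right) = -2 + T$)
$163 \left(\frac{-143 + M{\left(q{\left(-2 \right)} \right)}}{-167 + 186} + B{\left(22 \right)}\right) = 163 \left(\frac{-143 + \frac{3}{2 \left(-2\right)}}{-167 + 186} + \left(-2 + 22\right)\right) = 163 \left(\frac{-143 + \frac{3}{2} \left(- \frac{1}{2}\right)}{19} + 20\right) = 163 \left(\left(-143 - \frac{3}{4}\right) \frac{1}{19} + 20\right) = 163 \left(\left(- \frac{575}{4}\right) \frac{1}{19} + 20\right) = 163 \left(- \frac{575}{76} + 20\right) = 163 \cdot \frac{945}{76} = \frac{154035}{76}$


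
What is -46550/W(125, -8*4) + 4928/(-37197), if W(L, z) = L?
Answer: -69285454/185985 ≈ -372.53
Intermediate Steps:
-46550/W(125, -8*4) + 4928/(-37197) = -46550/125 + 4928/(-37197) = -46550*1/125 + 4928*(-1/37197) = -1862/5 - 4928/37197 = -69285454/185985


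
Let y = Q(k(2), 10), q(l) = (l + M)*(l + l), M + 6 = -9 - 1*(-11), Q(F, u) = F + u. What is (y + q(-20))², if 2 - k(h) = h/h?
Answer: 942841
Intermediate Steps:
k(h) = 1 (k(h) = 2 - h/h = 2 - 1*1 = 2 - 1 = 1)
M = -4 (M = -6 + (-9 - 1*(-11)) = -6 + (-9 + 11) = -6 + 2 = -4)
q(l) = 2*l*(-4 + l) (q(l) = (l - 4)*(l + l) = (-4 + l)*(2*l) = 2*l*(-4 + l))
y = 11 (y = 1 + 10 = 11)
(y + q(-20))² = (11 + 2*(-20)*(-4 - 20))² = (11 + 2*(-20)*(-24))² = (11 + 960)² = 971² = 942841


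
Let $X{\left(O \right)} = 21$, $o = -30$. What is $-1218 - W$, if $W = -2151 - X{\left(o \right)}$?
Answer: $954$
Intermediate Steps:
$W = -2172$ ($W = -2151 - 21 = -2172$)
$-1218 - W = -1218 - -2172 = -1218 + 2172 = 954$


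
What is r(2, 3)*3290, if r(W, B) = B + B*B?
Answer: 39480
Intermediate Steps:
r(W, B) = B + B**2
r(2, 3)*3290 = (3*(1 + 3))*3290 = (3*4)*3290 = 12*3290 = 39480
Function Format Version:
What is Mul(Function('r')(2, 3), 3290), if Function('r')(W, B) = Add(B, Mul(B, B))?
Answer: 39480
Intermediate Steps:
Function('r')(W, B) = Add(B, Pow(B, 2))
Mul(Function('r')(2, 3), 3290) = Mul(Mul(3, Add(1, 3)), 3290) = Mul(Mul(3, 4), 3290) = Mul(12, 3290) = 39480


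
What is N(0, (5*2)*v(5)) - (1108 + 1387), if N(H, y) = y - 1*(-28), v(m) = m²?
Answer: -2217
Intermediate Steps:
N(H, y) = 28 + y (N(H, y) = y + 28 = 28 + y)
N(0, (5*2)*v(5)) - (1108 + 1387) = (28 + (5*2)*5²) - (1108 + 1387) = (28 + 10*25) - 1*2495 = (28 + 250) - 2495 = 278 - 2495 = -2217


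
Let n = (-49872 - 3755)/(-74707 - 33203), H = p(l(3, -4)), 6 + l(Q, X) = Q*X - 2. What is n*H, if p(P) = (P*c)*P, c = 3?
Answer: 2145080/3597 ≈ 596.35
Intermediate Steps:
l(Q, X) = -8 + Q*X (l(Q, X) = -6 + (Q*X - 2) = -6 + (-2 + Q*X) = -8 + Q*X)
p(P) = 3*P² (p(P) = (P*3)*P = (3*P)*P = 3*P²)
H = 1200 (H = 3*(-8 + 3*(-4))² = 3*(-8 - 12)² = 3*(-20)² = 3*400 = 1200)
n = 53627/107910 (n = -53627/(-107910) = -53627*(-1/107910) = 53627/107910 ≈ 0.49696)
n*H = (53627/107910)*1200 = 2145080/3597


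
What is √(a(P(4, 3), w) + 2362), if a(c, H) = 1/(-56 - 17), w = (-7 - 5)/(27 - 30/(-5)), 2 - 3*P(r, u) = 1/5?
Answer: 55*√4161/73 ≈ 48.600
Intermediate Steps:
P(r, u) = ⅗ (P(r, u) = ⅔ - ⅓/5 = ⅔ - ⅓*⅕ = ⅔ - 1/15 = ⅗)
w = -4/11 (w = -12/(27 - 30*(-⅕)) = -12/(27 + 6) = -12/33 = -12*1/33 = -4/11 ≈ -0.36364)
a(c, H) = -1/73 (a(c, H) = 1/(-73) = -1/73)
√(a(P(4, 3), w) + 2362) = √(-1/73 + 2362) = √(172425/73) = 55*√4161/73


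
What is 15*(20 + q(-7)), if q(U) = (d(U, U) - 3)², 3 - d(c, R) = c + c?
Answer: 3240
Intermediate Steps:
d(c, R) = 3 - 2*c (d(c, R) = 3 - (c + c) = 3 - 2*c)
q(U) = 4*U² (q(U) = ((3 - 2*U) - 3)² = (-2*U)² = 4*U²)
15*(20 + q(-7)) = 15*(20 + 4*(-7)²) = 15*(20 + 4*49) = 15*(20 + 196) = 15*216 = 3240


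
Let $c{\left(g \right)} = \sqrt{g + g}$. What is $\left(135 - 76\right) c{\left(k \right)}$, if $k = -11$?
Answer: $59 i \sqrt{22} \approx 276.73 i$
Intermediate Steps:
$c{\left(g \right)} = \sqrt{2} \sqrt{g}$ ($c{\left(g \right)} = \sqrt{2 g} = \sqrt{2} \sqrt{g}$)
$\left(135 - 76\right) c{\left(k \right)} = \left(135 - 76\right) \sqrt{2} \sqrt{-11} = 59 \sqrt{2} i \sqrt{11} = 59 i \sqrt{22}$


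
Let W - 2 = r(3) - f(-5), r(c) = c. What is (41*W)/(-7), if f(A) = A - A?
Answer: -205/7 ≈ -29.286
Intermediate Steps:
f(A) = 0
W = 5 (W = 2 + (3 - 1*0) = 2 + (3 + 0) = 2 + 3 = 5)
(41*W)/(-7) = (41*5)/(-7) = 205*(-⅐) = -205/7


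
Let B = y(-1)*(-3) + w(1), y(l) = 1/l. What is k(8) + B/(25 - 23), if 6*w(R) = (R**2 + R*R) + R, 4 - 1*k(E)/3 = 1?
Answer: 43/4 ≈ 10.750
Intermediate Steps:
y(l) = 1/l
k(E) = 9 (k(E) = 12 - 3*1 = 12 - 3 = 9)
w(R) = R**2/3 + R/6 (w(R) = ((R**2 + R*R) + R)/6 = ((R**2 + R**2) + R)/6 = (2*R**2 + R)/6 = (R + 2*R**2)/6 = R**2/3 + R/6)
B = 7/2 (B = -3/(-1) + (1/6)*1*(1 + 2*1) = -1*(-3) + (1/6)*1*(1 + 2) = 3 + (1/6)*1*3 = 3 + 1/2 = 7/2 ≈ 3.5000)
k(8) + B/(25 - 23) = 9 + 7/(2*(25 - 23)) = 9 + (7/2)/2 = 9 + (7/2)*(1/2) = 9 + 7/4 = 43/4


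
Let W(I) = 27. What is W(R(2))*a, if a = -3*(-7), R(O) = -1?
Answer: 567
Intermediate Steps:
a = 21
W(R(2))*a = 27*21 = 567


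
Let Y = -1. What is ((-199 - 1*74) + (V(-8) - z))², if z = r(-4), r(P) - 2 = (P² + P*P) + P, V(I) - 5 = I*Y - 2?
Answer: 85264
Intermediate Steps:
V(I) = 3 - I (V(I) = 5 + (I*(-1) - 2) = 5 + (-I - 2) = 5 + (-2 - I) = 3 - I)
r(P) = 2 + P + 2*P² (r(P) = 2 + ((P² + P*P) + P) = 2 + ((P² + P²) + P) = 2 + (2*P² + P) = 2 + (P + 2*P²) = 2 + P + 2*P²)
z = 30 (z = 2 - 4 + 2*(-4)² = 2 - 4 + 2*16 = 2 - 4 + 32 = 30)
((-199 - 1*74) + (V(-8) - z))² = ((-199 - 1*74) + ((3 - 1*(-8)) - 1*30))² = ((-199 - 74) + ((3 + 8) - 30))² = (-273 + (11 - 30))² = (-273 - 19)² = (-292)² = 85264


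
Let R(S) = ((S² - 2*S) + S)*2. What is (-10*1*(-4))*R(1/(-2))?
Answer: 60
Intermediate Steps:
R(S) = -2*S + 2*S² (R(S) = (S² - S)*2 = -2*S + 2*S²)
(-10*1*(-4))*R(1/(-2)) = (-10*1*(-4))*(2*(1/(-2))*(-1 + 1/(-2))) = (-10*(-4))*(2*(1*(-½))*(-1 + 1*(-½))) = 40*(2*(-½)*(-1 - ½)) = 40*(2*(-½)*(-3/2)) = 40*(3/2) = 60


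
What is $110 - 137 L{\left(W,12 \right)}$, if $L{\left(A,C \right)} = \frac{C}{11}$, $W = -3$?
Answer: $- \frac{434}{11} \approx -39.455$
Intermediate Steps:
$L{\left(A,C \right)} = \frac{C}{11}$ ($L{\left(A,C \right)} = C \frac{1}{11} = \frac{C}{11}$)
$110 - 137 L{\left(W,12 \right)} = 110 - 137 \cdot \frac{1}{11} \cdot 12 = 110 - \frac{1644}{11} = - \frac{434}{11}$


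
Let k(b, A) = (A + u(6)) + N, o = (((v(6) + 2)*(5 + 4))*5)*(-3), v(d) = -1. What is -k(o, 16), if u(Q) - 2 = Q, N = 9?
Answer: -33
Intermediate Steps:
u(Q) = 2 + Q
o = -135 (o = (((-1 + 2)*(5 + 4))*5)*(-3) = ((1*9)*5)*(-3) = (9*5)*(-3) = 45*(-3) = -135)
k(b, A) = 17 + A (k(b, A) = (A + (2 + 6)) + 9 = (A + 8) + 9 = (8 + A) + 9 = 17 + A)
-k(o, 16) = -(17 + 16) = -1*33 = -33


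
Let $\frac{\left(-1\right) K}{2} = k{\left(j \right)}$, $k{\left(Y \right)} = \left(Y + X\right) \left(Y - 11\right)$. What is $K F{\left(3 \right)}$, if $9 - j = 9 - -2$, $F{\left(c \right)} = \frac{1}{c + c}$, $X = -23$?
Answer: $- \frac{325}{3} \approx -108.33$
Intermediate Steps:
$F{\left(c \right)} = \frac{1}{2 c}$
$j = -2$ ($j = 9 - \left(9 - -2\right) = 9 - \left(9 + 2\right) = 9 - 11 = -2$)
$k{\left(Y \right)} = \left(-23 + Y\right) \left(-11 + Y\right)$ ($k{\left(Y \right)} = \left(Y - 23\right) \left(Y - 11\right) = \left(-23 + Y\right) \left(-11 + Y\right)$)
$K = -650$ ($K = - 2 \left(253 + \left(-2\right)^{2} - -68\right) = - 2 \left(253 + 4 + 68\right) = \left(-2\right) 325 = -650$)
$K F{\left(3 \right)} = - 650 \frac{1}{2 \cdot 3} = - 650 \cdot \frac{1}{2} \cdot \frac{1}{3} = \left(-650\right) \frac{1}{6} = - \frac{325}{3}$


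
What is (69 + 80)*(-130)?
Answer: -19370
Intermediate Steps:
(69 + 80)*(-130) = 149*(-130) = -19370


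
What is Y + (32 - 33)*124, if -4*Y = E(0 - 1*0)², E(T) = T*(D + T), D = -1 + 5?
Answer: -124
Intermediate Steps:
D = 4
E(T) = T*(4 + T)
Y = 0 (Y = -(0 - 1*0)²*(4 + (0 - 1*0))²/4 = -(0 + 0)²*(4 + (0 + 0))²/4 = -(0*(4 + 0))²/4 = -(0*4)²/4 = -¼*0² = -¼*0 = 0)
Y + (32 - 33)*124 = 0 + (32 - 33)*124 = 0 - 1*124 = 0 - 124 = -124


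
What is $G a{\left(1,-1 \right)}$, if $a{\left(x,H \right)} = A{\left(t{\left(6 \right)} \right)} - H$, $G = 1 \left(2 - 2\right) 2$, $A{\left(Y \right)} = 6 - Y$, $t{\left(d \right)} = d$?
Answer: $0$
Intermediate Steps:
$G = 0$ ($G = 1 \cdot 0 \cdot 2 = 0 \cdot 2 = 0$)
$a{\left(x,H \right)} = - H$ ($a{\left(x,H \right)} = \left(6 - 6\right) - H = 0 - H = - H$)
$G a{\left(1,-1 \right)} = 0 \left(\left(-1\right) \left(-1\right)\right) = 0 \cdot 1 = 0$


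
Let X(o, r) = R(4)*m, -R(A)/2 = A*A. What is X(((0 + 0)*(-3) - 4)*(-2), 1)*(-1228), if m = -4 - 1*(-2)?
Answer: -78592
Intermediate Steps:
m = -2 (m = -4 + 2 = -2)
R(A) = -2*A² (R(A) = -2*A*A = -2*A²)
X(o, r) = 64 (X(o, r) = -2*4²*(-2) = -2*16*(-2) = -32*(-2) = 64)
X(((0 + 0)*(-3) - 4)*(-2), 1)*(-1228) = 64*(-1228) = -78592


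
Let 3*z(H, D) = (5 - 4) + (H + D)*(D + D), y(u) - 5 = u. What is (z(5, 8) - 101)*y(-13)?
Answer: 752/3 ≈ 250.67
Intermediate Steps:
y(u) = 5 + u
z(H, D) = 1/3 + 2*D*(D + H)/3 (z(H, D) = ((5 - 4) + (H + D)*(D + D))/3 = (1 + (D + H)*(2*D))/3 = (1 + 2*D*(D + H))/3 = 1/3 + 2*D*(D + H)/3)
(z(5, 8) - 101)*y(-13) = ((1/3 + (2/3)*8**2 + (2/3)*8*5) - 101)*(5 - 13) = ((1/3 + (2/3)*64 + 80/3) - 101)*(-8) = ((1/3 + 128/3 + 80/3) - 101)*(-8) = (209/3 - 101)*(-8) = -94/3*(-8) = 752/3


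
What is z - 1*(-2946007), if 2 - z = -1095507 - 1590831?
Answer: 5632347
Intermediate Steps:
z = 2686340 (z = 2 - (-1095507 - 1590831) = 2 - 1*(-2686338) = 2 + 2686338 = 2686340)
z - 1*(-2946007) = 2686340 - 1*(-2946007) = 2686340 + 2946007 = 5632347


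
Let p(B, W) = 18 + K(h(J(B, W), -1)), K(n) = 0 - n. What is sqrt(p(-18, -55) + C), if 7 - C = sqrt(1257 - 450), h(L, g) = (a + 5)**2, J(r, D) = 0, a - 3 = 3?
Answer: sqrt(-96 - sqrt(807)) ≈ 11.154*I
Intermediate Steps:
a = 6 (a = 3 + 3 = 6)
h(L, g) = 121 (h(L, g) = (6 + 5)**2 = 11**2 = 121)
C = 7 - sqrt(807) (C = 7 - sqrt(1257 - 450) = 7 - sqrt(807) ≈ -21.408)
K(n) = -n
p(B, W) = -103 (p(B, W) = 18 - 1*121 = 18 - 121 = -103)
sqrt(p(-18, -55) + C) = sqrt(-103 + (7 - sqrt(807))) = sqrt(-96 - sqrt(807))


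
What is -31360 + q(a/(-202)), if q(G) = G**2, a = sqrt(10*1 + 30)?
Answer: -319903350/10201 ≈ -31360.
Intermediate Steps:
a = 2*sqrt(10) (a = sqrt(10 + 30) = sqrt(40) = 2*sqrt(10) ≈ 6.3246)
-31360 + q(a/(-202)) = -31360 + ((2*sqrt(10))/(-202))**2 = -31360 + ((2*sqrt(10))*(-1/202))**2 = -31360 + (-sqrt(10)/101)**2 = -31360 + 10/10201 = -319903350/10201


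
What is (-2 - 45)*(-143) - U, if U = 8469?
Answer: -1748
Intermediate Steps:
(-2 - 45)*(-143) - U = (-2 - 45)*(-143) - 1*8469 = -47*(-143) - 8469 = 6721 - 8469 = -1748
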